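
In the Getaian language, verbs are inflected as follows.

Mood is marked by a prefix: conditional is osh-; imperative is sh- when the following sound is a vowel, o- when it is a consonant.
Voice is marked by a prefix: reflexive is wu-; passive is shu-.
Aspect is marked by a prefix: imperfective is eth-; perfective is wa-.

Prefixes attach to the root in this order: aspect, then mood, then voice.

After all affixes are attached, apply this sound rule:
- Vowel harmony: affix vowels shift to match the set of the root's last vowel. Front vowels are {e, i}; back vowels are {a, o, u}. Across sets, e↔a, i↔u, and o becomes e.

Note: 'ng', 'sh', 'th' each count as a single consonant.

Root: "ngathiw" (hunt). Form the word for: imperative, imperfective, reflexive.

wishethngathiw

Attach aspect imperfective eth- → ethngathiw.
Attach mood imperative sh- (before vowel 'e') → shethngathiw.
Attach voice reflexive wu- → wushethngathiw.
Apply vowel harmony: wushethngathiw → wishethngathiw.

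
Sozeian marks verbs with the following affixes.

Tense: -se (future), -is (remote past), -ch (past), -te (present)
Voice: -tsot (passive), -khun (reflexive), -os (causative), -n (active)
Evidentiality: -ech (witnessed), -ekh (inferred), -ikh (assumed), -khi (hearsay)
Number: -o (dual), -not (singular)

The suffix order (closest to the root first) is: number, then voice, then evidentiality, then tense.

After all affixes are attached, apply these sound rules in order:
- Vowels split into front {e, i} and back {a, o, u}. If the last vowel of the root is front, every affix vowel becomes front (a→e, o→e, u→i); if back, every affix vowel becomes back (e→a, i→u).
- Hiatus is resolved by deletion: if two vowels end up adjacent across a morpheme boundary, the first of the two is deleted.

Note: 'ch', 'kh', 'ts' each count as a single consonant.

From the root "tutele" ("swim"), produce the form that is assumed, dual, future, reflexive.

tutelekhinikhse

Attach number dual -o → tuteleo.
Attach voice reflexive -khun → tuteleokhun.
Attach evidentiality assumed -ikh → tuteleokhunikh.
Attach tense future -se → tuteleokhunikhse.
Apply vowel harmony: tuteleokhunikhse → tuteleekhinikhse.
Apply vowel deletion: tuteleekhinikhse → tutelekhinikhse.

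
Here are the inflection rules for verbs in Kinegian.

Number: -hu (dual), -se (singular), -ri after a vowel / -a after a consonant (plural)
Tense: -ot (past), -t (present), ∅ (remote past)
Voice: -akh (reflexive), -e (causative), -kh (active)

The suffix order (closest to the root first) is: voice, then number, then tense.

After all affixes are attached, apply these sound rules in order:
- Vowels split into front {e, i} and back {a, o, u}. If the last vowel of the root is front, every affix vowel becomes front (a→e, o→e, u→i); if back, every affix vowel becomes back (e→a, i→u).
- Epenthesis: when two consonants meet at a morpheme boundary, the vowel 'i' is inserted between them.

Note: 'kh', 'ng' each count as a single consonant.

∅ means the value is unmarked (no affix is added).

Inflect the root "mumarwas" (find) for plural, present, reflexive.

Attach voice reflexive -akh → mumarwasakh.
Attach number plural -a (after consonant 'kh') → mumarwasakha.
Attach tense present -t → mumarwasakhat.
Vowel harmony: no change.
Epenthesis: no change.

mumarwasakhat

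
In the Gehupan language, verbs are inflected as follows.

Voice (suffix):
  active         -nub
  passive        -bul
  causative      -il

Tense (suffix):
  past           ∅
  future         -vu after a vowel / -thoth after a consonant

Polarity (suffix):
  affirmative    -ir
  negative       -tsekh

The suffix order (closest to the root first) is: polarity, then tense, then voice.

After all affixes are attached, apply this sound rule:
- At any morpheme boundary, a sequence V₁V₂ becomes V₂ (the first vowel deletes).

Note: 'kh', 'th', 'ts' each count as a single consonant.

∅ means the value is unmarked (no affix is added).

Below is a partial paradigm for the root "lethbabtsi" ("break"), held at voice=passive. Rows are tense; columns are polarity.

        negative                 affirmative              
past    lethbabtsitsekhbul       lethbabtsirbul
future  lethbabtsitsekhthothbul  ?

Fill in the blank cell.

Attach polarity affirmative -ir → lethbabtsiir.
Attach tense future -thoth (after consonant 'r') → lethbabtsiirthoth.
Attach voice passive -bul → lethbabtsiirthothbul.
Apply vowel deletion: lethbabtsiirthothbul → lethbabtsirthothbul.

lethbabtsirthothbul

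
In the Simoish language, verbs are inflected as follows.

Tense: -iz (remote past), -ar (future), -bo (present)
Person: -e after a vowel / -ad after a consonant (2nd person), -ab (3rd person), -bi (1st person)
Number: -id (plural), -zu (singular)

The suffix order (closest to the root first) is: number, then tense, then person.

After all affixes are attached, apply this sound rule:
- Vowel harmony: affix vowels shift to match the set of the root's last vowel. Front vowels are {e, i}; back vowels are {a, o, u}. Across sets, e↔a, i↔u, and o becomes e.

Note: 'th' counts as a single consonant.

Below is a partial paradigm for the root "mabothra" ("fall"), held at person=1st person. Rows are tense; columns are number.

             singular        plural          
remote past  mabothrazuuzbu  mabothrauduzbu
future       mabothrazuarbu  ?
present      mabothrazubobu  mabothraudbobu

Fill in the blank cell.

mabothraudarbu

Attach number plural -id → mabothraid.
Attach tense future -ar → mabothraidar.
Attach person 1st person -bi → mabothraidarbi.
Apply vowel harmony: mabothraidarbi → mabothraudarbu.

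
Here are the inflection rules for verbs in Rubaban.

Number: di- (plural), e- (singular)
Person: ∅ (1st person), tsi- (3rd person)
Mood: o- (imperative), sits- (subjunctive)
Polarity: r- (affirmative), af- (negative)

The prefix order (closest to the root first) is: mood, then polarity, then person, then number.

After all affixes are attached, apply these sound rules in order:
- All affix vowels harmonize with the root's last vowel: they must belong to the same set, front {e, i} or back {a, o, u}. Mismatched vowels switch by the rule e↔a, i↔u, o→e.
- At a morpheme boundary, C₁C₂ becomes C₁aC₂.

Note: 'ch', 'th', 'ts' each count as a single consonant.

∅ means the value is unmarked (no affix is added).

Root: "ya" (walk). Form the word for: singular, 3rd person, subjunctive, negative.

Attach mood subjunctive sits- → sitsya.
Attach polarity negative af- → afsitsya.
Attach person 3rd person tsi- → tsiafsitsya.
Attach number singular e- → etsiafsitsya.
Apply vowel harmony: etsiafsitsya → atsuafsutsya.
Apply epenthesis: atsuafsutsya → atsuafasutsaya.

atsuafasutsaya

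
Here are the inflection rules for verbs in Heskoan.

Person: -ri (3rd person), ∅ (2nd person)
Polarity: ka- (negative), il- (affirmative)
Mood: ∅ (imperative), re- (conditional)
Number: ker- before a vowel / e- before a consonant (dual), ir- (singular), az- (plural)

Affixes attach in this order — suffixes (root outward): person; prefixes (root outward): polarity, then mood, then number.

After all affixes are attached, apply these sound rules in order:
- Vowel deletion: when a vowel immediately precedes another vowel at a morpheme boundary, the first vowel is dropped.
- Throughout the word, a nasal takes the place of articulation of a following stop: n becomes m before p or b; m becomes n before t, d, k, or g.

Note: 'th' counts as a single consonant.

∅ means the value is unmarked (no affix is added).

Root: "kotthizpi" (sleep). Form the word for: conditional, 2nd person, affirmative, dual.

person = 2nd person: zero marking, form stays kotthizpi.
Attach polarity affirmative il- → ilkotthizpi.
Attach mood conditional re- → reilkotthizpi.
Attach number dual e- (before consonant 'r') → ereilkotthizpi.
Apply vowel deletion: ereilkotthizpi → erilkotthizpi.
Nasal assimilation: no change.

erilkotthizpi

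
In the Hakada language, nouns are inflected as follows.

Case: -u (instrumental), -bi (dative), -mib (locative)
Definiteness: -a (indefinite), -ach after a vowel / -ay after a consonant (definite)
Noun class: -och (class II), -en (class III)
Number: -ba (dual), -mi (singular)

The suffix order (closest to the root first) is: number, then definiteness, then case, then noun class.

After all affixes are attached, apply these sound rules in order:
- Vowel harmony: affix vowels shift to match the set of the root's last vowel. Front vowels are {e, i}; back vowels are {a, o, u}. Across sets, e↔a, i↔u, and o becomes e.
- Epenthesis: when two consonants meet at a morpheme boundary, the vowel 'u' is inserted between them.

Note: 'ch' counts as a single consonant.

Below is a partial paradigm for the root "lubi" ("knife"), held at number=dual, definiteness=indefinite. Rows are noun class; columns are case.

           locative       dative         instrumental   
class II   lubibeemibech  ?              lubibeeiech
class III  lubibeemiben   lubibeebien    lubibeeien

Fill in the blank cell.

lubibeebiech

Attach number dual -ba → lubiba.
Attach definiteness indefinite -a → lubibaa.
Attach case dative -bi → lubibaabi.
Attach noun class class II -och → lubibaabioch.
Apply vowel harmony: lubibaabioch → lubibeebiech.
Epenthesis: no change.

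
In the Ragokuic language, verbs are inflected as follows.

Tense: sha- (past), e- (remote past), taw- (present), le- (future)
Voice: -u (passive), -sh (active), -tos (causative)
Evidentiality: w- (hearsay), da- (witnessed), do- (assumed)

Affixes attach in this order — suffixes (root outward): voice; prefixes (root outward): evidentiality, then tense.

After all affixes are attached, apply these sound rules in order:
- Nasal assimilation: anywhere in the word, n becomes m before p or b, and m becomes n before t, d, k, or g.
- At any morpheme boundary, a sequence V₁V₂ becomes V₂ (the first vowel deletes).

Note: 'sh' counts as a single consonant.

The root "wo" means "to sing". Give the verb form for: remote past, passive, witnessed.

Attach voice passive -u → wou.
Attach evidentiality witnessed da- → dawou.
Attach tense remote past e- → edawou.
Nasal assimilation: no change.
Apply vowel deletion: edawou → edawu.

edawu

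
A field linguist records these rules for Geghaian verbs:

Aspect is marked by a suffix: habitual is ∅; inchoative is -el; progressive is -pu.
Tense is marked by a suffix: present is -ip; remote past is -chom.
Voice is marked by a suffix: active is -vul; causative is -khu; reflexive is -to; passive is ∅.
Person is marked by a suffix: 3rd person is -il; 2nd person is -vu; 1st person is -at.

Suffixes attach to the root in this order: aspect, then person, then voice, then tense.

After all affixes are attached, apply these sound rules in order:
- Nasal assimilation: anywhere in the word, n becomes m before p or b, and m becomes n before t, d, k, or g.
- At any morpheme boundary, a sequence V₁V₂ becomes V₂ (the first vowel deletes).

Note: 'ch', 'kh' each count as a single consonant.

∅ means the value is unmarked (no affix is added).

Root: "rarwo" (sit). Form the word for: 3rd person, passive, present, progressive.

Attach aspect progressive -pu → rarwopu.
Attach person 3rd person -il → rarwopuil.
voice = passive: zero marking, form stays rarwopuil.
Attach tense present -ip → rarwopuilip.
Nasal assimilation: no change.
Apply vowel deletion: rarwopuilip → rarwopilip.

rarwopilip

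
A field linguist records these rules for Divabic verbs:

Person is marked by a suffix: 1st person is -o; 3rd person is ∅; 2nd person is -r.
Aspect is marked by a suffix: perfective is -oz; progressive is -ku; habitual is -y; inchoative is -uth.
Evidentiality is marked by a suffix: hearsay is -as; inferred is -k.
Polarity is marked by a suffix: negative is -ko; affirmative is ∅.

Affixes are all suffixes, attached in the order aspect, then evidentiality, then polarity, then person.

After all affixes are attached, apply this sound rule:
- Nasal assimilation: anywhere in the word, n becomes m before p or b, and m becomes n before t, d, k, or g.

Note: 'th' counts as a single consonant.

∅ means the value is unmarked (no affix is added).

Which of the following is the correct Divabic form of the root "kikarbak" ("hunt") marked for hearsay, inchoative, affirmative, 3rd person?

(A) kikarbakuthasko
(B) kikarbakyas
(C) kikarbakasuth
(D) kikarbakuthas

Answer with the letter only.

D

Attach aspect inchoative -uth → kikarbakuth.
Attach evidentiality hearsay -as → kikarbakuthas.
polarity = affirmative: zero marking, form stays kikarbakuthas.
person = 3rd person: zero marking, form stays kikarbakuthas.
Nasal assimilation: no change.
So the correct form is kikarbakuthas, option (D).
(C) kikarbakasuth is wrong: it has the affixes in the wrong order.
(B) kikarbakyas is wrong: it uses habitual instead of inchoative for aspect.
(A) kikarbakuthasko is wrong: it uses negative instead of affirmative for polarity.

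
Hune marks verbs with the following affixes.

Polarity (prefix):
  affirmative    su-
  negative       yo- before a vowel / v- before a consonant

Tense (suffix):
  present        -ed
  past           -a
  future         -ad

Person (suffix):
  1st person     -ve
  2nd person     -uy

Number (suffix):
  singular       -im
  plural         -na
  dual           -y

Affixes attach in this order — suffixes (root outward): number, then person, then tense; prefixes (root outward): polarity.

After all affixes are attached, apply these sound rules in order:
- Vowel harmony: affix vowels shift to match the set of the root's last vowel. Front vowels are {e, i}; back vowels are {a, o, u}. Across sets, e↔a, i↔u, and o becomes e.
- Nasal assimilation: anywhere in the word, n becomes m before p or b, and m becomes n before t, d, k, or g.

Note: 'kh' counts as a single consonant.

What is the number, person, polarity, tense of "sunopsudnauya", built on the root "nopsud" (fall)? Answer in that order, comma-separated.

Segment: su-nopsud-na-uy-a.
number: -na → plural.
person: -uy → 2nd person.
polarity: su- → affirmative.
tense: -a → past.

plural, 2nd person, affirmative, past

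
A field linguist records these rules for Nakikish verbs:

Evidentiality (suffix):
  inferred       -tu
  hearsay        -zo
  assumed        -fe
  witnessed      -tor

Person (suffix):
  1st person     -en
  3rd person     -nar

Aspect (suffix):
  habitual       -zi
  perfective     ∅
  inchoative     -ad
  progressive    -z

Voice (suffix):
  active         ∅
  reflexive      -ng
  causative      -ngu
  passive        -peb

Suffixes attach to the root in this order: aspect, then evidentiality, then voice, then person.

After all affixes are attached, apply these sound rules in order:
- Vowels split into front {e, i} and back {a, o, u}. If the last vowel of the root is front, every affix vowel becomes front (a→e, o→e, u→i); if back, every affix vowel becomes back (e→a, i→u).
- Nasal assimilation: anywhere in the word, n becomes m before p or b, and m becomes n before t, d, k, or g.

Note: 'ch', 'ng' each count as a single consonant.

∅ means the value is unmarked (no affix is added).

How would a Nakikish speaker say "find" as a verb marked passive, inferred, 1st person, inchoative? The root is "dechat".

Attach aspect inchoative -ad → dechatad.
Attach evidentiality inferred -tu → dechatadtu.
Attach voice passive -peb → dechatadtupeb.
Attach person 1st person -en → dechatadtupeben.
Apply vowel harmony: dechatadtupeben → dechatadtupaban.
Nasal assimilation: no change.

dechatadtupaban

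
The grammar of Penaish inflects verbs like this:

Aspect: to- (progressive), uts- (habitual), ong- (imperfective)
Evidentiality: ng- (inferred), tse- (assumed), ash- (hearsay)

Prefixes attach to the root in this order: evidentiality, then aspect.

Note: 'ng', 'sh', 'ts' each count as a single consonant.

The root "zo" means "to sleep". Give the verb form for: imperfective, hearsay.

ongashzo

Attach evidentiality hearsay ash- → ashzo.
Attach aspect imperfective ong- → ongashzo.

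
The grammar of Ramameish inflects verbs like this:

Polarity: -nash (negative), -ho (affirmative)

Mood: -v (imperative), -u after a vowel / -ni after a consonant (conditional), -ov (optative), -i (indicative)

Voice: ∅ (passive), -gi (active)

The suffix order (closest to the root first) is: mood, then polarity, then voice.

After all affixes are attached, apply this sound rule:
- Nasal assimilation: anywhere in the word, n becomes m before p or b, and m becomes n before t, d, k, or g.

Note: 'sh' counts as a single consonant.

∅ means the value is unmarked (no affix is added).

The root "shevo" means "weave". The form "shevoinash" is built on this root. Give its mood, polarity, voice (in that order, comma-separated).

Segment: shevo-i-nash.
mood: -i → indicative.
polarity: -nash → negative.
voice: ∅ → passive.

indicative, negative, passive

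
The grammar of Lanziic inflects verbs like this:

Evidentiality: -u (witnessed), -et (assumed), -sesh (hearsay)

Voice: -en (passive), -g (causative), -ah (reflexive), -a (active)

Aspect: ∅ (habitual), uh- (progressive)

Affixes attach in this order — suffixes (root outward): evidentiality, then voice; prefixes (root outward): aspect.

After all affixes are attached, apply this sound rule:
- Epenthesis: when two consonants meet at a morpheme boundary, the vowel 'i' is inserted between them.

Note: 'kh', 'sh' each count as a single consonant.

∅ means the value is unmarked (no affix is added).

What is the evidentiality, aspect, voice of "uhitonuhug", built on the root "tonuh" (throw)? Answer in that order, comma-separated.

witnessed, progressive, causative

Segment: uh-tonuh-u-g.
evidentiality: -u → witnessed.
aspect: uh- → progressive.
voice: -g → causative.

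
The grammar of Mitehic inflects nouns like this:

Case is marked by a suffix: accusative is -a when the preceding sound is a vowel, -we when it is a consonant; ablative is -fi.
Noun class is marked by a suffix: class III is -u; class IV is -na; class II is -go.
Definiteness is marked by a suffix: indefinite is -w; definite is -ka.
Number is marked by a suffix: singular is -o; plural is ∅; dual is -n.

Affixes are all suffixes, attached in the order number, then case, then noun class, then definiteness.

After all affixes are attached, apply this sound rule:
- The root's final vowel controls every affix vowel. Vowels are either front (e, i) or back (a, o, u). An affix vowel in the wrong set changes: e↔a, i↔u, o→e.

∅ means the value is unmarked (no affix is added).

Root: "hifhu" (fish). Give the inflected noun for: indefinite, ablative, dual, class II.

Attach number dual -n → hifhun.
Attach case ablative -fi → hifhunfi.
Attach noun class class II -go → hifhunfigo.
Attach definiteness indefinite -w → hifhunfigow.
Apply vowel harmony: hifhunfigow → hifhunfugow.

hifhunfugow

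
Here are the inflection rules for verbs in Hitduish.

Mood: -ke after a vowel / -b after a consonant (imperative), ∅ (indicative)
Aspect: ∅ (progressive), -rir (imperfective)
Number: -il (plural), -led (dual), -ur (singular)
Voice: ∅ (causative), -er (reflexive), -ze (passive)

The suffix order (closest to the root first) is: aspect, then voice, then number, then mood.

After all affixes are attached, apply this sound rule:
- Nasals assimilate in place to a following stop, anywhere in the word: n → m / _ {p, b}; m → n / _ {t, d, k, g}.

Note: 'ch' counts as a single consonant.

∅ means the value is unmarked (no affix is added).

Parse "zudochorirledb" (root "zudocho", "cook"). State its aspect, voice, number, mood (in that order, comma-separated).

Segment: zudocho-rir-led-b.
aspect: -rir → imperfective.
voice: ∅ → causative.
number: -led → dual.
mood: -ke/b → imperative.

imperfective, causative, dual, imperative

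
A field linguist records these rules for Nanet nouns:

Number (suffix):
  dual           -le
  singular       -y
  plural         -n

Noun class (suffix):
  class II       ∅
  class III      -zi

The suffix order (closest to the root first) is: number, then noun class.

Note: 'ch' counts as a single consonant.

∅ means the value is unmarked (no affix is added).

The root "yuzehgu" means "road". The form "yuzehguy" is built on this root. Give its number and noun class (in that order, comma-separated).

singular, class II

Segment: yuzehgu-y.
number: -y → singular.
noun class: ∅ → class II.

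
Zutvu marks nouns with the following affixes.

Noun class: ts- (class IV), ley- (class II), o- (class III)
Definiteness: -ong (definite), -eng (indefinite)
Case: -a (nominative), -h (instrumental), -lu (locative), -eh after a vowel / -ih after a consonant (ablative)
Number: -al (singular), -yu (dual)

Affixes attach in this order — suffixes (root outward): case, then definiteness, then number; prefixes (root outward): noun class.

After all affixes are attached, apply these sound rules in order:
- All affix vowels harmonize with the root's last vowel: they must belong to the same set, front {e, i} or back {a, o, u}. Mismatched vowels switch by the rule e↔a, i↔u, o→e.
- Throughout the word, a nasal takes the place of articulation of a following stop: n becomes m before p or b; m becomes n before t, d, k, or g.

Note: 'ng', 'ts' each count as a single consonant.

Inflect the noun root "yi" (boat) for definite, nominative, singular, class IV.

tsyieengel

Attach case nominative -a → yia.
Attach definiteness definite -ong → yiaong.
Attach noun class class IV ts- → tsyiaong.
Attach number singular -al → tsyiaongal.
Apply vowel harmony: tsyiaongal → tsyieengel.
Nasal assimilation: no change.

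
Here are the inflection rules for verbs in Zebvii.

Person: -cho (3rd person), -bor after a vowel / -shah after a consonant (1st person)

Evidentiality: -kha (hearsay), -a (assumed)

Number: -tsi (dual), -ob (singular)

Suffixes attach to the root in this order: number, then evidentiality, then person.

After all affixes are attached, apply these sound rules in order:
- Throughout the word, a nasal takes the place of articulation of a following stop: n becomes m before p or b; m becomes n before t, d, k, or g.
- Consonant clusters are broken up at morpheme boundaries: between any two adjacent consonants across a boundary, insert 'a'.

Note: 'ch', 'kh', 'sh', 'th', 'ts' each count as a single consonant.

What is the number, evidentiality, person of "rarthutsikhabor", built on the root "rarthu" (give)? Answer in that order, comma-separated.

Segment: rarthu-tsi-kha-bor.
number: -tsi → dual.
evidentiality: -kha → hearsay.
person: -bor/shah → 1st person.

dual, hearsay, 1st person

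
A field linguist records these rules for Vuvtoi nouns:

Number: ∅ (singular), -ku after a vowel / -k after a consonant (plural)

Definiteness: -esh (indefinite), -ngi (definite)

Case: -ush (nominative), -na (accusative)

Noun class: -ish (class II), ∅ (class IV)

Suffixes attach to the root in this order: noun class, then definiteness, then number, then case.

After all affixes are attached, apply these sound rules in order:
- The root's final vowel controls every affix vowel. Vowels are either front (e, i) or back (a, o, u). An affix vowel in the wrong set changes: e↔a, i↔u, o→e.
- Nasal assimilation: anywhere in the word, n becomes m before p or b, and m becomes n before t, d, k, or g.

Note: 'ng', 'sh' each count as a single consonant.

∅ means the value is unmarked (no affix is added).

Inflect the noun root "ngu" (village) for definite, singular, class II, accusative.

nguushnguna

Attach noun class class II -ish → nguish.
Attach definiteness definite -ngi → nguishngi.
number = singular: zero marking, form stays nguishngi.
Attach case accusative -na → nguishngina.
Apply vowel harmony: nguishngina → nguushnguna.
Nasal assimilation: no change.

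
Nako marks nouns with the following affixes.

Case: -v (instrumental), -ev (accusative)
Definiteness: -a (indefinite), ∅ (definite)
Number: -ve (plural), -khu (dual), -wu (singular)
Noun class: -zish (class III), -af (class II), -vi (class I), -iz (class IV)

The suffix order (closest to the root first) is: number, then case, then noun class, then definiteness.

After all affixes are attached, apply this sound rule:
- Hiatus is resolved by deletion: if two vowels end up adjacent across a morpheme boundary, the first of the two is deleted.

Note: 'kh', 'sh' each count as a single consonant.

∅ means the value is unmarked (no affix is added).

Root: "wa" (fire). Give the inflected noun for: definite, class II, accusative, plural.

wavevaf

Attach number plural -ve → wave.
Attach case accusative -ev → waveev.
Attach noun class class II -af → waveevaf.
definiteness = definite: zero marking, form stays waveevaf.
Apply vowel deletion: waveevaf → wavevaf.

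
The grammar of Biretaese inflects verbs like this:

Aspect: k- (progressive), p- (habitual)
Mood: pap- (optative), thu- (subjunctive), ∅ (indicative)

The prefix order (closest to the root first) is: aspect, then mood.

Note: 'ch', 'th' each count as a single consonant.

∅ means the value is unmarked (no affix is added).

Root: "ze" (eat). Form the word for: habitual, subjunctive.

Attach aspect habitual p- → pze.
Attach mood subjunctive thu- → thupze.

thupze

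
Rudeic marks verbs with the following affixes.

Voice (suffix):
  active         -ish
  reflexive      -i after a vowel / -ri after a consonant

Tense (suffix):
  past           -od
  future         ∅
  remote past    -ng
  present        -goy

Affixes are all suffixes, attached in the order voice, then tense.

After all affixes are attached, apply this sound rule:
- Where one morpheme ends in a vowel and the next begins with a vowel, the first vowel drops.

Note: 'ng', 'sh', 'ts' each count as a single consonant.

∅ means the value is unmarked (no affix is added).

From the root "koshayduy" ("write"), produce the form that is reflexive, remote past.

koshayduyring

Attach voice reflexive -ri (after consonant 'y') → koshayduyri.
Attach tense remote past -ng → koshayduyring.
Vowel deletion: no change.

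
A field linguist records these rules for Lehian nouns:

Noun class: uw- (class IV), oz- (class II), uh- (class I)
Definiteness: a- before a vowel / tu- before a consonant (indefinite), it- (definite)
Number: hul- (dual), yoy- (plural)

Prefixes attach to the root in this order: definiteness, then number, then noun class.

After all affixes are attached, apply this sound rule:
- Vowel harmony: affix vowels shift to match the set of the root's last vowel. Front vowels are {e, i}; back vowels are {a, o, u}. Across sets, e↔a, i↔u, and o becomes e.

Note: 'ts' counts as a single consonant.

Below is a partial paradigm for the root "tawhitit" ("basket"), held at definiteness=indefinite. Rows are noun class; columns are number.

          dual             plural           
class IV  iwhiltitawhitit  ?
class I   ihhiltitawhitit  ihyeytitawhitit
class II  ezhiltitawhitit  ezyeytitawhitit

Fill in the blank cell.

Attach definiteness indefinite tu- (before consonant 't') → tutawhitit.
Attach number plural yoy- → yoytutawhitit.
Attach noun class class IV uw- → uwyoytutawhitit.
Apply vowel harmony: uwyoytutawhitit → iwyeytitawhitit.

iwyeytitawhitit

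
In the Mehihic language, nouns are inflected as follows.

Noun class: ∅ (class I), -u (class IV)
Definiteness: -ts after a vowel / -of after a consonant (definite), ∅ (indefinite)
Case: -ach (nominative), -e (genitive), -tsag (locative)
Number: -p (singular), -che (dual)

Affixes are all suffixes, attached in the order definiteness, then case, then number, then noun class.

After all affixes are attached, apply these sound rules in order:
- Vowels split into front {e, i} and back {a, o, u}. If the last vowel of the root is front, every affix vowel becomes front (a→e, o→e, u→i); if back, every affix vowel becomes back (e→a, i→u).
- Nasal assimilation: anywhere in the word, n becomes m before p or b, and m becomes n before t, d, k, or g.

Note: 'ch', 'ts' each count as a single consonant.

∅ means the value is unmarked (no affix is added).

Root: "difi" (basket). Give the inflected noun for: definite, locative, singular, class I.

difitstsegp

Attach definiteness definite -ts (after vowel 'i') → difits.
Attach case locative -tsag → difitstsag.
Attach number singular -p → difitstsagp.
noun class = class I: zero marking, form stays difitstsagp.
Apply vowel harmony: difitstsagp → difitstsegp.
Nasal assimilation: no change.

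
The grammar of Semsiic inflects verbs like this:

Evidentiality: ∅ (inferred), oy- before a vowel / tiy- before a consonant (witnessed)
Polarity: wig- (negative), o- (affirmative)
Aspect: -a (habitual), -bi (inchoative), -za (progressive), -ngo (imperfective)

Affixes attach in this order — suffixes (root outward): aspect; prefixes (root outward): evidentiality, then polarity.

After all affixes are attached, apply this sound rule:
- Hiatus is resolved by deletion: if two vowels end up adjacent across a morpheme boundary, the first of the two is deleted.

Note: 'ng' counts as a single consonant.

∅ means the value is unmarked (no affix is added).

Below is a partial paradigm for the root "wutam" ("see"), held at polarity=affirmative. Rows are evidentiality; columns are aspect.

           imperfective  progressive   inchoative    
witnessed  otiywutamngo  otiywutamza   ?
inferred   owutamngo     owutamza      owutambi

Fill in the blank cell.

otiywutambi

Attach evidentiality witnessed tiy- (before consonant 'w') → tiywutam.
Attach polarity affirmative o- → otiywutam.
Attach aspect inchoative -bi → otiywutambi.
Vowel deletion: no change.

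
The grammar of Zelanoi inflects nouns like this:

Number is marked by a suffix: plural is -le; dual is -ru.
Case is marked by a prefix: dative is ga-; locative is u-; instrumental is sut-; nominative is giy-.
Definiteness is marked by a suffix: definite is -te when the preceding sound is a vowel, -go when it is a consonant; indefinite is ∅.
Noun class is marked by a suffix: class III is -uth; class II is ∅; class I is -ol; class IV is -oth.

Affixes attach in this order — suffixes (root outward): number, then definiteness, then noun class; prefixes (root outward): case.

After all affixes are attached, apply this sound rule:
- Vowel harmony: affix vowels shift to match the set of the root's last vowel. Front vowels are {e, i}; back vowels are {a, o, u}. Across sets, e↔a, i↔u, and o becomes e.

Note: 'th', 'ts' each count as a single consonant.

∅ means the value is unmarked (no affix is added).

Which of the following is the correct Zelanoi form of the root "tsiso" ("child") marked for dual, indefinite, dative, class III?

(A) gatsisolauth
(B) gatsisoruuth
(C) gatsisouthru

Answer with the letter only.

Attach number dual -ru → tsisoru.
Attach case dative ga- → gatsisoru.
definiteness = indefinite: zero marking, form stays gatsisoru.
Attach noun class class III -uth → gatsisoruuth.
Vowel harmony: no change.
So the correct form is gatsisoruuth, option (B).
(C) gatsisouthru is wrong: it has the affixes in the wrong order.
(A) gatsisolauth is wrong: it uses plural instead of dual for number.

B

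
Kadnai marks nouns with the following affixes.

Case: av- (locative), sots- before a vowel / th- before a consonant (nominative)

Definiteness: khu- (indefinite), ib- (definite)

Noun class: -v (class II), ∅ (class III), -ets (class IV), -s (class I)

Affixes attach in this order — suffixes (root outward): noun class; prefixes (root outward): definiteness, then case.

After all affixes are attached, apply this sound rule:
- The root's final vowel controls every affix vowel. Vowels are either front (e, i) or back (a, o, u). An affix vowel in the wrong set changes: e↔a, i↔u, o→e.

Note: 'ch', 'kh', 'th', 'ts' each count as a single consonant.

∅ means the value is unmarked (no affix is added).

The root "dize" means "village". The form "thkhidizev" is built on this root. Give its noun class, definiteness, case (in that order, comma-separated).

Segment: th-khu-dize-v.
noun class: -v → class II.
definiteness: khu- → indefinite.
case: sots/th- → nominative.

class II, indefinite, nominative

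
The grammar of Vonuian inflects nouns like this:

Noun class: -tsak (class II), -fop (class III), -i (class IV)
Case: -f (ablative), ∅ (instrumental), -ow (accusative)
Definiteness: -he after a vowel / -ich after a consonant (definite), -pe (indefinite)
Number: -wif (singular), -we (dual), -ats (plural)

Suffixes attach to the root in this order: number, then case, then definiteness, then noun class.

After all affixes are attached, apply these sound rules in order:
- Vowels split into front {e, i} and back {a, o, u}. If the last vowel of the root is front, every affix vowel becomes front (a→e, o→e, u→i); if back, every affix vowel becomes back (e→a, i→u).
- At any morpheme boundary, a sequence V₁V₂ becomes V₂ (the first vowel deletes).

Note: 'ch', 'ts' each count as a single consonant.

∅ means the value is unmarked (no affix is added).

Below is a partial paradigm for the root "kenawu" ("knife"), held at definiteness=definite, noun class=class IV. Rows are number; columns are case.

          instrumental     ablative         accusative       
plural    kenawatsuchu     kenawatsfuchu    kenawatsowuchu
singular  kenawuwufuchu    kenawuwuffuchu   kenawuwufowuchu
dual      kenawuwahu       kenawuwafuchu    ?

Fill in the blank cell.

Attach number dual -we → kenawuwe.
Attach case accusative -ow → kenawuweow.
Attach definiteness definite -ich (after consonant 'w') → kenawuweowich.
Attach noun class class IV -i → kenawuweowichi.
Apply vowel harmony: kenawuweowichi → kenawuwaowuchu.
Apply vowel deletion: kenawuwaowuchu → kenawuwowuchu.

kenawuwowuchu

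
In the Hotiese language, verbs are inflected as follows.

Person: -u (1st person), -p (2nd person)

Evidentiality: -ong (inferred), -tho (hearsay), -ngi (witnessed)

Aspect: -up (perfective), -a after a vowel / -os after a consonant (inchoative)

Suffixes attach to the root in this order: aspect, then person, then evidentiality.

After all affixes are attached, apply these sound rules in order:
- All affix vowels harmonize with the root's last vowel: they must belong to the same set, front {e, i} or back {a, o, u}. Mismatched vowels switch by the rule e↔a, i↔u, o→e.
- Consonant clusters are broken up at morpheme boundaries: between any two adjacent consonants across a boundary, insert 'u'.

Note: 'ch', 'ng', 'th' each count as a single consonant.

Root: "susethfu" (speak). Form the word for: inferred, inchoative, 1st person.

Attach aspect inchoative -a (after vowel 'u') → susethfua.
Attach person 1st person -u → susethfuau.
Attach evidentiality inferred -ong → susethfuauong.
Vowel harmony: no change.
Epenthesis: no change.

susethfuauong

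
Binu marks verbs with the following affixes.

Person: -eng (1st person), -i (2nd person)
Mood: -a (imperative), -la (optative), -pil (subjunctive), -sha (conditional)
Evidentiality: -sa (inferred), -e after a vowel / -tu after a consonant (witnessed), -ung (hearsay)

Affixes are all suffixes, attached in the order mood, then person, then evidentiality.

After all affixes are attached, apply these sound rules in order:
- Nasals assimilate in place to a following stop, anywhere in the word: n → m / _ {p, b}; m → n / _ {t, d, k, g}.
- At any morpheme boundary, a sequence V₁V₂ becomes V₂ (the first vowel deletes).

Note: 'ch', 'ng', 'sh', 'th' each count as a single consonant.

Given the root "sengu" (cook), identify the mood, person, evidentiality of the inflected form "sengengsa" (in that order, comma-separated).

Segment: sengu-a-eng-sa.
mood: -a → imperative.
person: -eng → 1st person.
evidentiality: -sa → inferred.

imperative, 1st person, inferred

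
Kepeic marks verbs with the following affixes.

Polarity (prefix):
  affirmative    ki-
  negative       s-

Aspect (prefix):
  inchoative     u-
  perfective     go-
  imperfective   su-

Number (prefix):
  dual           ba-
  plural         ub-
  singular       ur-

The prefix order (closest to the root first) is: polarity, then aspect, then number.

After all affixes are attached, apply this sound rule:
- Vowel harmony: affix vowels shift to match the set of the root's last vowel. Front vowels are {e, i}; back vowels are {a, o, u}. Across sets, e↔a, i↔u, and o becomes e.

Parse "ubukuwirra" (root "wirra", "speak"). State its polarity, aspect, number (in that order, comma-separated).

Segment: ub-u-ki-wirra.
polarity: ki- → affirmative.
aspect: u- → inchoative.
number: ub- → plural.

affirmative, inchoative, plural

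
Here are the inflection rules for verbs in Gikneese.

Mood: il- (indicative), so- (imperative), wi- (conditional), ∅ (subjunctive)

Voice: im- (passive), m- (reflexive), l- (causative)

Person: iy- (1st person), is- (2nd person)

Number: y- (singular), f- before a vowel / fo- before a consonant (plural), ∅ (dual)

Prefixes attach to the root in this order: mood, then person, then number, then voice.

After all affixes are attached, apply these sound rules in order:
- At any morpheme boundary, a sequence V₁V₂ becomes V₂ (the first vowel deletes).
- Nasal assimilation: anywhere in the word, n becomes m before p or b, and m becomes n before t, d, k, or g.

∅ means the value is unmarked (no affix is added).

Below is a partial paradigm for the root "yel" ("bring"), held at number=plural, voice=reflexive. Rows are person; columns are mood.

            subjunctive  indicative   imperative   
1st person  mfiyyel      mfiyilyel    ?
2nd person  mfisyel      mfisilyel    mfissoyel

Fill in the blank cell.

mfiysoyel

Attach mood imperative so- → soyel.
Attach person 1st person iy- → iysoyel.
Attach number plural f- (before vowel 'i') → fiysoyel.
Attach voice reflexive m- → mfiysoyel.
Vowel deletion: no change.
Nasal assimilation: no change.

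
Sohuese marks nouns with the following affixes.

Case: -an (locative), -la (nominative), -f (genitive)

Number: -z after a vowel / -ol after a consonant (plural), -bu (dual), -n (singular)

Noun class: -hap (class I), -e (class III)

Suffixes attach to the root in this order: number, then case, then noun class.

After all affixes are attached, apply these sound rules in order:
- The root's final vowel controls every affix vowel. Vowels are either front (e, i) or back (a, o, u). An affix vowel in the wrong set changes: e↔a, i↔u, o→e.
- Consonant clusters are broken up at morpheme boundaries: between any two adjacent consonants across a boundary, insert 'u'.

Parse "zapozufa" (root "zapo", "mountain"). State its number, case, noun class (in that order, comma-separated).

Segment: zapo-z-f-e.
number: -z/ol → plural.
case: -f → genitive.
noun class: -e → class III.

plural, genitive, class III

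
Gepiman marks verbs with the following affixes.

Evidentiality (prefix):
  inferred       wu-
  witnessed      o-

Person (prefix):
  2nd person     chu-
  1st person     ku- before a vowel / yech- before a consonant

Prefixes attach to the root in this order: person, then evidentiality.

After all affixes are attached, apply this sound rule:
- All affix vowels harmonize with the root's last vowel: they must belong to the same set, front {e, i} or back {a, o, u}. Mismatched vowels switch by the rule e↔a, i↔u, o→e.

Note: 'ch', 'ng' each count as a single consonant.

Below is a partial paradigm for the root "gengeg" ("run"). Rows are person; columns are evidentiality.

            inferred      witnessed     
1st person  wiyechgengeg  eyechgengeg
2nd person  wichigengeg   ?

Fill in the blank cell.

Attach person 2nd person chu- → chugengeg.
Attach evidentiality witnessed o- → ochugengeg.
Apply vowel harmony: ochugengeg → echigengeg.

echigengeg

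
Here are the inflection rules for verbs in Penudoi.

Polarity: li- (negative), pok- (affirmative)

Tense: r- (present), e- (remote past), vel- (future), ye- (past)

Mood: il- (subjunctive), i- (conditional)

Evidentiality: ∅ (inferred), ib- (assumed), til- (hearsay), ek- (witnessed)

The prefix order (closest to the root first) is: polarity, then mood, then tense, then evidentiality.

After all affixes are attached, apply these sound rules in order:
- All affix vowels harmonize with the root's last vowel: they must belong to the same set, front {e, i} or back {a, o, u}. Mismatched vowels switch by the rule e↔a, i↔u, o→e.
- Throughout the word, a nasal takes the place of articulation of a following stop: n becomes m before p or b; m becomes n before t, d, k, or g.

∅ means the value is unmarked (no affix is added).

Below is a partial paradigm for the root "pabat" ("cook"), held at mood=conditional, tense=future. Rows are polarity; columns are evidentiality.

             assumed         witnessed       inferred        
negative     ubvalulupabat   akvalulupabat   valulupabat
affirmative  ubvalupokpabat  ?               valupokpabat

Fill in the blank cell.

akvalupokpabat

Attach polarity affirmative pok- → pokpabat.
Attach mood conditional i- → ipokpabat.
Attach tense future vel- → velipokpabat.
Attach evidentiality witnessed ek- → ekvelipokpabat.
Apply vowel harmony: ekvelipokpabat → akvalupokpabat.
Nasal assimilation: no change.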